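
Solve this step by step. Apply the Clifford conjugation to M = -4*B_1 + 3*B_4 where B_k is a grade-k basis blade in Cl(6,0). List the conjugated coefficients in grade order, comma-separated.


Clifford conjugate sign for grade k: (-1)^(k(k+1)/2)
Grade 1: (-1)^(1*2/2) = (-1)^1 = -1, coeff -4 -> 4
Grade 4: (-1)^(4*5/2) = (-1)^10 = 1, coeff 3 -> 3
Conjugated coefficients: 4, 3


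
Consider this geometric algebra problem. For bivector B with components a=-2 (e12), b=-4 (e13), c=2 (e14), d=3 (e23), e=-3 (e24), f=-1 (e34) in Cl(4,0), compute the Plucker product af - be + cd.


Plucker relation: af - be + cd
a*f = (-2)*(-1) = 2
b*e = (-4)*(-3) = 12
c*d = 2*3 = 6
af - be + cd = 2 - 12 + 6
= -4


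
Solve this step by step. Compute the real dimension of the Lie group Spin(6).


Spin(n) double-covers SO(n); both have Lie algebra so(n) of dimension n(n-1)/2.
n = 6
n(n-1) = 6 * 5 = 30
dim Spin(6) = 30/2 = 15


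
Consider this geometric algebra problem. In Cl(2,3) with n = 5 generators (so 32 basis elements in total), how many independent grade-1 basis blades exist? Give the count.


Number of grade-k basis blades in Cl(p,q) with n = p + q is C(n, k).
n = 2 + 3 = 5
C(5, 1) = 5! / (1! * 4!)
= 120 / (1 * 24)
= 5


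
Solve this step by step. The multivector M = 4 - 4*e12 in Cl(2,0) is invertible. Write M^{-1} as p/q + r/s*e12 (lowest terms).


M = 4 - 4*e12, where e12^2 = -1.
Since M commutes with its reverse ~M = a - b*e12, M * ~M = a^2 - b^2*e12^2 = a^2 + b^2.
So M^{-1} = ~M / (a^2 + b^2) = (a - b*e12)/(a^2 + b^2).
a^2 + b^2 = 16 + 16 = 32
Scalar part = 4/32 = 1/8
Bivector coeff = 4/32 = 1/8
M^{-1} = 1/8 + 1/8*e12


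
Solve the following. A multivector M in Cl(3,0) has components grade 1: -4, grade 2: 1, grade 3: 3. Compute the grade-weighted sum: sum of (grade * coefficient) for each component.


Grade-weighted sum = sum of grade_k * coefficient_k
1*(-4) = -4
2*1 = 2
3*3 = 9
Total = -4 + 2 + 9 = 7


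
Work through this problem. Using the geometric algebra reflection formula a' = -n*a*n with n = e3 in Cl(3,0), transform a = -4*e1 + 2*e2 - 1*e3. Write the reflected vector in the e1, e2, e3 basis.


Reflection formula: a' = -n*a*n, with n = e3 (unit vector, n^2 = 1).
For reflection through hyperplane perp to e3:
The component along e3 flips sign, others stay.
a = (-4, 2, -1)
a' = (-4, 2, 1)
a' = -4*e1 + 2*e2 + 1*e3


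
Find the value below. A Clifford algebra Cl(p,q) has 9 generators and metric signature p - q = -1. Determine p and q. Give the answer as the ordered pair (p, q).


We need p + q = 9 and p - q = -1.
Adding: 2p = 9 + (-1) = 8, so p = 4.
Then q = 9 - 4 = 5.
(p, q) = (4, 5)


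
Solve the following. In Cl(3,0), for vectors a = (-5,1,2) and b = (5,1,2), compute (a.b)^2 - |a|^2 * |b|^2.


a . b = (-5)*5 + 1*1 + 2*2
= -25 + 1 + 4 = -20
|a|^2 = (-5)^2 + 1^2 + 2^2 = 30
|b|^2 = 5^2 + 1^2 + 2^2 = 30
(a.b)^2 = (-20)^2 = 400
|a|^2 * |b|^2 = 30 * 30 = 900
Result = 400 - 900 = -500


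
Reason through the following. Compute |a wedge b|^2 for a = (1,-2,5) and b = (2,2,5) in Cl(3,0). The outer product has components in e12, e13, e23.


a wedge b = (a1*b2 - a2*b1)*e12 + (a1*b3 - a3*b1)*e13 + (a2*b3 - a3*b2)*e23
e12 coeff: 1*2 - (-2)*2 = 2 - (-4) = 6
e13 coeff: 1*5 - 5*2 = 5 - 10 = -5
e23 coeff: (-2)*5 - 5*2 = -10 - 10 = -20
|a wedge b|^2 = 6^2 + (-5)^2 + (-20)^2
= 36 + 25 + 400
= 461


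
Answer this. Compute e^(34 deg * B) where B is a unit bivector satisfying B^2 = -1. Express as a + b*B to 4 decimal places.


For a unit bivector B with B^2 = -1, the exponential series gives
e^(theta*B) = cos(theta) + sin(theta)*B (the GA analogue of Euler's formula).
theta = 34 degrees = 0.593412 rad
cos(34 deg) = 0.8290
sin(34 deg) = 0.5592
exp(theta*B) = 0.8290 + 0.5592*B


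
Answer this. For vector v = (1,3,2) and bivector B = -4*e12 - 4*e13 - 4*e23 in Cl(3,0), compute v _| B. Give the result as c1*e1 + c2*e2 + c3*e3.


Left contraction v _| B = <vB>_1 (grade-1 part of the geometric product vB).
Using e1_|e12 = e2, e2_|e12 = -e1, e1_|e13 = e3, e3_|e13 = -e1, e2_|e23 = e3, e3_|e23 = -e2:
e1 coeff: -v2*b12 - v3*b13 = -(3)*(-4) - (2)*(-4) = 20
e2 coeff: v1*b12 - v3*b23 = (1)*(-4) - (2)*(-4) = 4
e3 coeff: v1*b13 + v2*b23 = (1)*(-4) + (3)*(-4) = -16
v _| B = 20*e1 + 4*e2 - 16*e3


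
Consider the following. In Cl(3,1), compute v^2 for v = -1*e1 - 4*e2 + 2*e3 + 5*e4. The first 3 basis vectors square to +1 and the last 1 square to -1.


v^2 = sum of c_i^2 * e_i^2
Positive signature terms (e_i^2 = +1): (-1)^2 + (-4)^2 + 2^2 = 21
Negative signature terms (e_j^2 = -1): 5^2 = 25
v^2 = 21 - 25 = -4


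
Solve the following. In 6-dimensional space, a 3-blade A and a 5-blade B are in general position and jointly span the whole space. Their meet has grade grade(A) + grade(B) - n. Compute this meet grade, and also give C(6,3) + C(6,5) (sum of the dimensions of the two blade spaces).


Meet grade = grade(A) + grade(B) - n
= 3 + 5 - 6 = 2
C(6,3) = 20
C(6,5) = 6
dim_A + dim_B = 20 + 6 = 26


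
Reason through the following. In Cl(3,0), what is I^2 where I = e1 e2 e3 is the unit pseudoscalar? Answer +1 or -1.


The pseudoscalar I = e1...e_n (product of all n generators) of Cl(p,q) satisfies I^2 = (-1)^(q + n(n-1)/2).
p = 3, q = 0, n = p + q = 3
n(n-1)/2 = 3 * 2 / 2 = 3
Exponent = q + n(n-1)/2 = 0 + 3 = 3
I^2 = (-1)^3 = -1


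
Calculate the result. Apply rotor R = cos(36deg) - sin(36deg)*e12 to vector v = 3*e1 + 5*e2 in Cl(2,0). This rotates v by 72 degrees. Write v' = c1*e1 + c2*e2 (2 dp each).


Rotor R = cos(36deg) - sin(36deg)*e12
Rotation angle theta = 2 * 36 = 72 degrees
v' = R*v*~R rotates v by theta.
cos(72deg) = 0.3090, sin(72deg) = 0.9511
v'_1 = 3*cos(72deg) - 5*sin(72deg)
= 3*0.3090 - 5*0.9511
= -3.83
v'_2 = 3*sin(72deg) + 5*cos(72deg)
= 3*0.9511 + 5*0.3090
= 4.40
v' = -3.83*e1 + 4.40*e2


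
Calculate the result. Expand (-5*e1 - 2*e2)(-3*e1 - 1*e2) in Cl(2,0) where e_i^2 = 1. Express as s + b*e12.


Expand: (-5*e1 - 2*e2)(-3*e1 - 1*e2)
= (-5)*(-3)*e1e1 + (-5)*(-1)*e1e2 + (-2)*(-3)*e2e1 + (-2)*(-1)*e2e2
Using e1^2 = e2^2 = 1, e2e1 = -e1e2:
Scalar part s = (-5)*(-3) + (-2)*(-1) = 15 + 2 = 17
Bivector part b = (-5)*(-1) - (-2)*(-3) = 5 - 6 = -1
uv = 17 - 1*e12


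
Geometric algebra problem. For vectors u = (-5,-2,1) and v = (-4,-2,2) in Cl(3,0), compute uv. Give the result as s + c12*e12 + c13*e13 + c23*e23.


In Cl(3,0): e_i^2 = 1, e_ie_j = -e_je_i for i != j.
Scalar part = u . v = (-5)*(-4) + (-2)*(-2) + 1*2
= 20 + 4 + 2 = 26
e12 coeff = (-5)*(-2) - (-2)*(-4) = 10 - 8 = 2
e13 coeff = (-5)*2 - 1*(-4) = -10 - (-4) = -6
e23 coeff = (-2)*2 - 1*(-2) = -4 - (-2) = -2
uv = 26 + 2*e12 - 6*e13 - 2*e23


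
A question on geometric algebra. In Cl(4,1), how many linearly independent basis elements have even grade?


Even subalgebra dimension = 2^(n-1)
n = 4 + 1 = 5
2^(5 - 1) = 2^4 = 16
Verification: sum of C(5,k) for even k = 1 + 10 + 5 = 16
Result = 16


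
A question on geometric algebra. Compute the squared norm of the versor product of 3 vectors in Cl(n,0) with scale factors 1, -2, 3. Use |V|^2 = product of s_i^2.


Each vector v_i has |v_i|^2 = s_i^2
Squared scales: 1^2 = 1, (-2)^2 = 4, 3^2 = 9
|V|^2 = 1 * 4 * 9
= 36


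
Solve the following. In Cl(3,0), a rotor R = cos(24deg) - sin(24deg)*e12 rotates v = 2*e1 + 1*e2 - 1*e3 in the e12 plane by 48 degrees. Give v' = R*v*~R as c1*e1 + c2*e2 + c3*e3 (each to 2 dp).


Rotor R = cos(24deg) - sin(24deg)*e12
Rotation angle theta = 2 * 24 = 48 degrees in the e12 plane (e1 -> e2).
The component perpendicular to the plane (e3) is invariant: v'_3 = v3 = -1.00
cos(48deg) = 0.6691, sin(48deg) = 0.7431
v'_1 = v1*cos(theta) - v2*sin(theta) = 2*0.6691 - 1*0.7431 = 0.60
v'_2 = v1*sin(theta) + v2*cos(theta) = 2*0.7431 + 1*0.6691 = 2.16
v' = 0.60*e1 + 2.16*e2 - 1.00*e3


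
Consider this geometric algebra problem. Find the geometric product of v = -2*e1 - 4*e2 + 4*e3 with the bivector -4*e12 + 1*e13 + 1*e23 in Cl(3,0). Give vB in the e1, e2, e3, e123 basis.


vB has grade-1 (vector) and grade-3 (trivector) parts: vB = (v _| B) + (v ^ B).
Vector part <vB>_1:
  e1: -v2*b12 - v3*b13 = -(-4)*(-4) - (4)*(1) = -20
  e2: v1*b12 - v3*b23 = (-2)*(-4) - (4)*(1) = 4
  e3: v1*b13 + v2*b23 = (-2)*(1) + (-4)*(1) = -6
Trivector part <vB>_3:
  e123: v1*b23 - v2*b13 + v3*b12 = (-2)*(1) - (-4)*(1) + (4)*(-4) = -14
vB = -20*e1 + 4*e2 - 6*e3 - 14*e123


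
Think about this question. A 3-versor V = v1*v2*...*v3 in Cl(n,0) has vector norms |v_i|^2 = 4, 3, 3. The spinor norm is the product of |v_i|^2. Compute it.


Spinor norm N(V) = |v1|^2 * |v2|^2 * ... * |v3|^2
= 4 * 3 * 3
Running product: 4, 12, 36
N(V) = 36


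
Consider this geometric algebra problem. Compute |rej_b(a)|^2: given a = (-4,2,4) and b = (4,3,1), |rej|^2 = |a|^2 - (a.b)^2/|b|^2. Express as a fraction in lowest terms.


|a|^2 = (-4)^2 + 2^2 + 4^2 = 36
|b|^2 = 4^2 + 3^2 + 1^2 = 26
a . b = (-4)*4 + 2*3 + 4*1 = -6
(a.b)^2 = (-6)^2 = 36
|rej|^2 = 36 - 36/26
= (936 - 36)/26
= 900/26
In lowest terms: 450/13


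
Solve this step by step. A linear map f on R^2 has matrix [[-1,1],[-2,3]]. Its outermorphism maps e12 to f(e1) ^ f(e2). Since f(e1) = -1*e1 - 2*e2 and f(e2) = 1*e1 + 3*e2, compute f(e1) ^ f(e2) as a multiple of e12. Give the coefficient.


The outermorphism of a linear map f sends e1^e2 to f(e1)^f(e2).
f(e1) = -1*e1 - 2*e2
f(e2) = 1*e1 + 3*e2
f(e1) ^ f(e2) = (-1*e1 - 2*e2) ^ (1*e1 + 3*e2)
= (-1)*3*e12 + (-2)*1*e21
= (-3 - (-2))*e12
= -1*e12
Coefficient = -1


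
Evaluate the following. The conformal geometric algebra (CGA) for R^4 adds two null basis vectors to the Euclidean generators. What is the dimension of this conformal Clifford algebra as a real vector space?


The conformal model of R^4 uses Cl(5,1): the 4 Euclidean generators plus two extra orthogonal generators e+ (e+^2 = +1) and e- (e-^2 = -1), from which the null vectors e0, einf are built.
Number of generators m = 4 + 2 = 6.
dim Cl(p,q) = 2^m = 2^6 = 64


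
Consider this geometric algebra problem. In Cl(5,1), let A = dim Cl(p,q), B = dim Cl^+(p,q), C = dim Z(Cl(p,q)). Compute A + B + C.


n = 5 + 1 = 6
Total dim = 2^6 = 64
Even subalgebra dim = 2^5 = 32
n is even, so center dim = 1
Sum = 64 + 32 + 1 = 97


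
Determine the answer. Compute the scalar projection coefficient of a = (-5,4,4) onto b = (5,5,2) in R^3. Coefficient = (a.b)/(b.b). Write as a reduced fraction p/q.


Projection coefficient = (a . b) / (b . b)
a . b = (-5)*5 + 4*5 + 4*2
= -25 + 20 + 8 = 3
b . b = 5^2 + 5^2 + 2^2
= 25 + 25 + 4 = 54
Coefficient = 3/54
In lowest terms: 1/18


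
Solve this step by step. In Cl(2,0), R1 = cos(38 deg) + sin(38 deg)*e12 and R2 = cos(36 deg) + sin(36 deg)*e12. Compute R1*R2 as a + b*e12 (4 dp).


Same-plane rotors commute and their half-angles add:
R1*R2 = cos(a1 + a2) + sin(a1 + a2)*e12.
a1 + a2 = 38 + 36 = 74 deg
cos(74 deg) = 0.2756
sin(74 deg) = 0.9613
R1*R2 = 0.2756 + 0.9613*e12


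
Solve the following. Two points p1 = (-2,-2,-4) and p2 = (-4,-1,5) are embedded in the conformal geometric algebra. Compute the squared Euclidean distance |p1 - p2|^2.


p1 - p2 = (2, -1, -9)
|p1 - p2|^2 = 2^2 + (-1)^2 + (-9)^2
= 4 + 1 + 81
= 86


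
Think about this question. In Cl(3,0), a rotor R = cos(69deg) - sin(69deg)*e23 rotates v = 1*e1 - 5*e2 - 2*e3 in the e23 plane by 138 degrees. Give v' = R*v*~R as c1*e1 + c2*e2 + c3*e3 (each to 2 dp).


Rotor R = cos(69deg) - sin(69deg)*e23
Rotation angle theta = 2 * 69 = 138 degrees in the e23 plane (e2 -> e3).
The component perpendicular to the plane (e1) is invariant: v'_1 = v1 = 1.00
cos(138deg) = -0.7431, sin(138deg) = 0.6691
v'_2 = v2*cos(theta) - v3*sin(theta) = -5*(-0.7431) - (-2)*0.6691 = 5.05
v'_3 = v2*sin(theta) + v3*cos(theta) = -5*0.6691 + (-2)*(-0.7431) = -1.86
v' = 1.00*e1 + 5.05*e2 - 1.86*e3


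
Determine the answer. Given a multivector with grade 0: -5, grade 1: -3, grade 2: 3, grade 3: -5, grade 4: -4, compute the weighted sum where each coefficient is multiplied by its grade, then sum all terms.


Grade-weighted sum = sum of grade_k * coefficient_k
0*(-5) = 0
1*(-3) = -3
2*3 = 6
3*(-5) = -15
4*(-4) = -16
Total = 0 + (-3) + 6 + (-15) + (-16) = -28


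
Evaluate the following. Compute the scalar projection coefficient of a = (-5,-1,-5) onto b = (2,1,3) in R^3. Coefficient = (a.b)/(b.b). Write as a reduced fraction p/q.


Projection coefficient = (a . b) / (b . b)
a . b = (-5)*2 + (-1)*1 + (-5)*3
= -10 + (-1) + (-15) = -26
b . b = 2^2 + 1^2 + 3^2
= 4 + 1 + 9 = 14
Coefficient = -26/14
In lowest terms: -13/7


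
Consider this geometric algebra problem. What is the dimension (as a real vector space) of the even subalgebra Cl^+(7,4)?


Even subalgebra dimension = 2^(n-1)
n = 7 + 4 = 11
2^(11 - 1) = 2^10 = 1024
Verification: sum of C(11,k) for even k = 1 + 55 + 330 + 462 + 165 + 11 = 1024
Result = 1024


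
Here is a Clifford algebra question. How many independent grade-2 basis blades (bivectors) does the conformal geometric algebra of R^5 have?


The conformal model of R^5 uses Cl(6,1) with m = 5 + 2 = 7 generators.
Number of grade-2 blades = C(m, 2) = C(7, 2)
= 7*6/2 = 21


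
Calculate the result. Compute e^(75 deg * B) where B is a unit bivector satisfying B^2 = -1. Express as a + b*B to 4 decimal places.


For a unit bivector B with B^2 = -1, the exponential series gives
e^(theta*B) = cos(theta) + sin(theta)*B (the GA analogue of Euler's formula).
theta = 75 degrees = 1.308997 rad
cos(75 deg) = 0.2588
sin(75 deg) = 0.9659
exp(theta*B) = 0.2588 + 0.9659*B


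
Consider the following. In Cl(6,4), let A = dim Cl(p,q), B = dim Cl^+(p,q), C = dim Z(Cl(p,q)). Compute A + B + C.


n = 6 + 4 = 10
Total dim = 2^10 = 1024
Even subalgebra dim = 2^9 = 512
n is even, so center dim = 1
Sum = 1024 + 512 + 1 = 1537


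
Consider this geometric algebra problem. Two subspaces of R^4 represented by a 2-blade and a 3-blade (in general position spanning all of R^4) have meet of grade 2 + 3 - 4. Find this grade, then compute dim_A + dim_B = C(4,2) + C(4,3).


Meet grade = grade(A) + grade(B) - n
= 2 + 3 - 4 = 1
C(4,2) = 6
C(4,3) = 4
dim_A + dim_B = 6 + 4 = 10


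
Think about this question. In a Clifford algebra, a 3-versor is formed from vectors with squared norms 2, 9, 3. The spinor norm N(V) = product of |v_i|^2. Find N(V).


Spinor norm N(V) = |v1|^2 * |v2|^2 * ... * |v3|^2
= 2 * 9 * 3
Running product: 2, 18, 54
N(V) = 54


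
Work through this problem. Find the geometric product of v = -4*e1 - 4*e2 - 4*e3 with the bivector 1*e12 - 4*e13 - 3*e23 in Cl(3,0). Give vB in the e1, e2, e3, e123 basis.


vB has grade-1 (vector) and grade-3 (trivector) parts: vB = (v _| B) + (v ^ B).
Vector part <vB>_1:
  e1: -v2*b12 - v3*b13 = -(-4)*(1) - (-4)*(-4) = -12
  e2: v1*b12 - v3*b23 = (-4)*(1) - (-4)*(-3) = -16
  e3: v1*b13 + v2*b23 = (-4)*(-4) + (-4)*(-3) = 28
Trivector part <vB>_3:
  e123: v1*b23 - v2*b13 + v3*b12 = (-4)*(-3) - (-4)*(-4) + (-4)*(1) = -8
vB = -12*e1 - 16*e2 + 28*e3 - 8*e123


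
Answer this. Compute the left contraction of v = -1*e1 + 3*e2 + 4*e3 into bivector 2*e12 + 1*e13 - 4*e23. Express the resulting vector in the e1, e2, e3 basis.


Left contraction v _| B = <vB>_1 (grade-1 part of the geometric product vB).
Using e1_|e12 = e2, e2_|e12 = -e1, e1_|e13 = e3, e3_|e13 = -e1, e2_|e23 = e3, e3_|e23 = -e2:
e1 coeff: -v2*b12 - v3*b13 = -(3)*(2) - (4)*(1) = -10
e2 coeff: v1*b12 - v3*b23 = (-1)*(2) - (4)*(-4) = 14
e3 coeff: v1*b13 + v2*b23 = (-1)*(1) + (3)*(-4) = -13
v _| B = -10*e1 + 14*e2 - 13*e3


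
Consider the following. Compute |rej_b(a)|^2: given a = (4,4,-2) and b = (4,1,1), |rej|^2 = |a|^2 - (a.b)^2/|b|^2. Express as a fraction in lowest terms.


|a|^2 = 4^2 + 4^2 + (-2)^2 = 36
|b|^2 = 4^2 + 1^2 + 1^2 = 18
a . b = 4*4 + 4*1 + (-2)*1 = 18
(a.b)^2 = 18^2 = 324
|rej|^2 = 36 - 324/18
= (648 - 324)/18
= 324/18
In lowest terms: 18/1


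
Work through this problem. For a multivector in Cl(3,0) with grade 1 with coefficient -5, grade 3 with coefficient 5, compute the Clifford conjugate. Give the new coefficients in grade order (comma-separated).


Clifford conjugate sign for grade k: (-1)^(k(k+1)/2)
Grade 1: (-1)^(1*2/2) = (-1)^1 = -1, coeff -5 -> 5
Grade 3: (-1)^(3*4/2) = (-1)^6 = 1, coeff 5 -> 5
Conjugated coefficients: 5, 5


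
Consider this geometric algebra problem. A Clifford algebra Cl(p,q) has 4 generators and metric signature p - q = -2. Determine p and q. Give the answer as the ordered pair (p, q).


We need p + q = 4 and p - q = -2.
Adding: 2p = 4 + (-2) = 2, so p = 1.
Then q = 4 - 1 = 3.
(p, q) = (1, 3)


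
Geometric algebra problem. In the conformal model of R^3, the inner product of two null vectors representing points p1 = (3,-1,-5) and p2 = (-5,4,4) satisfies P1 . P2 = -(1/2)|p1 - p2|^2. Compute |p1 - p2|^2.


p1 - p2 = (8, -5, -9)
|p1 - p2|^2 = 8^2 + (-5)^2 + (-9)^2
= 64 + 25 + 81
= 170


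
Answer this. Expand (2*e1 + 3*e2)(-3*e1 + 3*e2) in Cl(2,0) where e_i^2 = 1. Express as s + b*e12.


Expand: (2*e1 + 3*e2)(-3*e1 + 3*e2)
= 2*(-3)*e1e1 + 2*3*e1e2 + 3*(-3)*e2e1 + 3*3*e2e2
Using e1^2 = e2^2 = 1, e2e1 = -e1e2:
Scalar part s = 2*(-3) + 3*3 = -6 + 9 = 3
Bivector part b = 2*3 - 3*(-3) = 6 - (-9) = 15
uv = 3 + 15*e12


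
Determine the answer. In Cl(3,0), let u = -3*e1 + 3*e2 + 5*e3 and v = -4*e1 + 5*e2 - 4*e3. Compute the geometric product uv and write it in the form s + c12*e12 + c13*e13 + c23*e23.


In Cl(3,0): e_i^2 = 1, e_ie_j = -e_je_i for i != j.
Scalar part = u . v = (-3)*(-4) + 3*5 + 5*(-4)
= 12 + 15 + (-20) = 7
e12 coeff = (-3)*5 - 3*(-4) = -15 - (-12) = -3
e13 coeff = (-3)*(-4) - 5*(-4) = 12 - (-20) = 32
e23 coeff = 3*(-4) - 5*5 = -12 - 25 = -37
uv = 7 - 3*e12 + 32*e13 - 37*e23


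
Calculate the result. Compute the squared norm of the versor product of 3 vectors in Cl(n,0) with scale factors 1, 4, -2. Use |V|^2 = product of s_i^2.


Each vector v_i has |v_i|^2 = s_i^2
Squared scales: 1^2 = 1, 4^2 = 16, (-2)^2 = 4
|V|^2 = 1 * 16 * 4
= 64


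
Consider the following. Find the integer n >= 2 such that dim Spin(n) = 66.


dim Spin(n) = dim so(n) = n(n-1)/2.
Solve n(n-1)/2 = 66, i.e. n^2 - n - 132 = 0.
Discriminant = 1 + 8*66 = 529
n = (1 + sqrt(529))/2 = (1 + 23)/2 = 12


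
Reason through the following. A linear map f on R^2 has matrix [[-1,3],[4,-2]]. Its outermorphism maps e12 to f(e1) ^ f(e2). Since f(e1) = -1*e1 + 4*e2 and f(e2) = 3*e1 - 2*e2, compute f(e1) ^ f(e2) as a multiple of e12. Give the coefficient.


The outermorphism of a linear map f sends e1^e2 to f(e1)^f(e2).
f(e1) = -1*e1 + 4*e2
f(e2) = 3*e1 - 2*e2
f(e1) ^ f(e2) = (-1*e1 + 4*e2) ^ (3*e1 - 2*e2)
= (-1)*(-2)*e12 + 4*3*e21
= (2 - 12)*e12
= -10*e12
Coefficient = -10


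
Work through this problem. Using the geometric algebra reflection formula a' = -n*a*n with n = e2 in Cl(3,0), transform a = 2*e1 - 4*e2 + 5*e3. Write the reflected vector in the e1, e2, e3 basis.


Reflection formula: a' = -n*a*n, with n = e2 (unit vector, n^2 = 1).
For reflection through hyperplane perp to e2:
The component along e2 flips sign, others stay.
a = (2, -4, 5)
a' = (2, 4, 5)
a' = 2*e1 + 4*e2 + 5*e3


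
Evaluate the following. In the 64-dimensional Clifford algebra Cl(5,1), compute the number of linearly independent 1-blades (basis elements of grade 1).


Number of grade-k basis blades in Cl(p,q) with n = p + q is C(n, k).
n = 5 + 1 = 6
C(6, 1) = 6! / (1! * 5!)
= 720 / (1 * 120)
= 6


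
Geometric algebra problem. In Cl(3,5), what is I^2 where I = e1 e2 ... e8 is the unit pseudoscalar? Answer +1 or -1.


The pseudoscalar I = e1...e_n (product of all n generators) of Cl(p,q) satisfies I^2 = (-1)^(q + n(n-1)/2).
p = 3, q = 5, n = p + q = 8
n(n-1)/2 = 8 * 7 / 2 = 28
Exponent = q + n(n-1)/2 = 5 + 28 = 33
I^2 = (-1)^33 = -1


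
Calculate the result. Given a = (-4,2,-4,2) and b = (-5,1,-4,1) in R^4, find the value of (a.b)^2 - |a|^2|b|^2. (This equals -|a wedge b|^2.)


a . b = (-4)*(-5) + 2*1 + (-4)*(-4) + 2*1
= 20 + 2 + 16 + 2 = 40
|a|^2 = (-4)^2 + 2^2 + (-4)^2 + 2^2 = 40
|b|^2 = (-5)^2 + 1^2 + (-4)^2 + 1^2 = 43
(a.b)^2 = 40^2 = 1600
|a|^2 * |b|^2 = 40 * 43 = 1720
Result = 1600 - 1720 = -120


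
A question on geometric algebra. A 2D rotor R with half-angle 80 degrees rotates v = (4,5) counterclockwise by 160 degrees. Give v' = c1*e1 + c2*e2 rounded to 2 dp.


Rotor R = cos(80deg) - sin(80deg)*e12
Rotation angle theta = 2 * 80 = 160 degrees
v' = R*v*~R rotates v by theta.
cos(160deg) = -0.9397, sin(160deg) = 0.3420
v'_1 = 4*cos(160deg) - 5*sin(160deg)
= 4*(-0.9397) - 5*0.3420
= -5.47
v'_2 = 4*sin(160deg) + 5*cos(160deg)
= 4*0.3420 + 5*(-0.9397)
= -3.33
v' = -5.47*e1 - 3.33*e2


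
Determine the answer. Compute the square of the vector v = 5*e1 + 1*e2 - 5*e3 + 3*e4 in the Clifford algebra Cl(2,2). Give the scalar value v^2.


v^2 = sum of c_i^2 * e_i^2
Positive signature terms (e_i^2 = +1): 5^2 + 1^2 = 26
Negative signature terms (e_j^2 = -1): (-5)^2 + 3^2 = 34
v^2 = 26 - 34 = -8


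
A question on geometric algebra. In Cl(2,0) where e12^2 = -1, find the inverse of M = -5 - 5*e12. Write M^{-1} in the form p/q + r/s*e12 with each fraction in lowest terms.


M = -5 - 5*e12, where e12^2 = -1.
Since M commutes with its reverse ~M = a - b*e12, M * ~M = a^2 - b^2*e12^2 = a^2 + b^2.
So M^{-1} = ~M / (a^2 + b^2) = (a - b*e12)/(a^2 + b^2).
a^2 + b^2 = 25 + 25 = 50
Scalar part = -5/50 = -1/10
Bivector coeff = 5/50 = 1/10
M^{-1} = -1/10 + 1/10*e12


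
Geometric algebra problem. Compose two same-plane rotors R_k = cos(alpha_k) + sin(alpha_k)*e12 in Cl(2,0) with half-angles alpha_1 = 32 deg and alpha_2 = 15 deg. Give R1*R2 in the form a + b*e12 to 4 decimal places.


Same-plane rotors commute and their half-angles add:
R1*R2 = cos(a1 + a2) + sin(a1 + a2)*e12.
a1 + a2 = 32 + 15 = 47 deg
cos(47 deg) = 0.6820
sin(47 deg) = 0.7314
R1*R2 = 0.6820 + 0.7314*e12


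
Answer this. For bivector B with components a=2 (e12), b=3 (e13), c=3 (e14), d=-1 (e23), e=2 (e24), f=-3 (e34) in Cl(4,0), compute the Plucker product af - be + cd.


Plucker relation: af - be + cd
a*f = 2*(-3) = -6
b*e = 3*2 = 6
c*d = 3*(-1) = -3
af - be + cd = -6 - 6 + (-3)
= -15


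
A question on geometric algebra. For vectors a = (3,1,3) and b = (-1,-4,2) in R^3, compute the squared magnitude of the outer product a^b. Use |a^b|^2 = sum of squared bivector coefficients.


a wedge b = (a1*b2 - a2*b1)*e12 + (a1*b3 - a3*b1)*e13 + (a2*b3 - a3*b2)*e23
e12 coeff: 3*(-4) - 1*(-1) = -12 - (-1) = -11
e13 coeff: 3*2 - 3*(-1) = 6 - (-3) = 9
e23 coeff: 1*2 - 3*(-4) = 2 - (-12) = 14
|a wedge b|^2 = (-11)^2 + 9^2 + 14^2
= 121 + 81 + 196
= 398


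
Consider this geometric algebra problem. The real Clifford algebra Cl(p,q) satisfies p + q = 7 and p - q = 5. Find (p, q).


We need p + q = 7 and p - q = 5.
Adding: 2p = 7 + 5 = 12, so p = 6.
Then q = 7 - 6 = 1.
(p, q) = (6, 1)


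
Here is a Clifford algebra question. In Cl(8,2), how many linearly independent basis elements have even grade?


Even subalgebra dimension = 2^(n-1)
n = 8 + 2 = 10
2^(10 - 1) = 2^9 = 512
Verification: sum of C(10,k) for even k = 1 + 45 + 210 + 210 + 45 + 1 = 512
Result = 512


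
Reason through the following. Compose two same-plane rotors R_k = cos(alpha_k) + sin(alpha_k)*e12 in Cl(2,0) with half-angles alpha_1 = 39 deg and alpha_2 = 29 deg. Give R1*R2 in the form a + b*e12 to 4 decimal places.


Same-plane rotors commute and their half-angles add:
R1*R2 = cos(a1 + a2) + sin(a1 + a2)*e12.
a1 + a2 = 39 + 29 = 68 deg
cos(68 deg) = 0.3746
sin(68 deg) = 0.9272
R1*R2 = 0.3746 + 0.9272*e12


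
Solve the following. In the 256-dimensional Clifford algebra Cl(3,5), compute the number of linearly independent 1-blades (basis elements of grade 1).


Number of grade-k basis blades in Cl(p,q) with n = p + q is C(n, k).
n = 3 + 5 = 8
C(8, 1) = 8! / (1! * 7!)
= 40320 / (1 * 5040)
= 8


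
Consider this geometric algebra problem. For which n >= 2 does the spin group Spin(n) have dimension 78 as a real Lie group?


dim Spin(n) = dim so(n) = n(n-1)/2.
Solve n(n-1)/2 = 78, i.e. n^2 - n - 156 = 0.
Discriminant = 1 + 8*78 = 625
n = (1 + sqrt(625))/2 = (1 + 25)/2 = 13


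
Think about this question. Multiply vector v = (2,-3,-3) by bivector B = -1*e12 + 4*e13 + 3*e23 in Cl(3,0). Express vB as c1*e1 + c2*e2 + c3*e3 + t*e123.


vB has grade-1 (vector) and grade-3 (trivector) parts: vB = (v _| B) + (v ^ B).
Vector part <vB>_1:
  e1: -v2*b12 - v3*b13 = -(-3)*(-1) - (-3)*(4) = 9
  e2: v1*b12 - v3*b23 = (2)*(-1) - (-3)*(3) = 7
  e3: v1*b13 + v2*b23 = (2)*(4) + (-3)*(3) = -1
Trivector part <vB>_3:
  e123: v1*b23 - v2*b13 + v3*b12 = (2)*(3) - (-3)*(4) + (-3)*(-1) = 21
vB = 9*e1 + 7*e2 - 1*e3 + 21*e123


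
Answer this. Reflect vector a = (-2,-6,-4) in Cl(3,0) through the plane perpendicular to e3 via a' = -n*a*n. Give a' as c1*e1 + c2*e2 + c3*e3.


Reflection formula: a' = -n*a*n, with n = e3 (unit vector, n^2 = 1).
For reflection through hyperplane perp to e3:
The component along e3 flips sign, others stay.
a = (-2, -6, -4)
a' = (-2, -6, 4)
a' = -2*e1 - 6*e2 + 4*e3


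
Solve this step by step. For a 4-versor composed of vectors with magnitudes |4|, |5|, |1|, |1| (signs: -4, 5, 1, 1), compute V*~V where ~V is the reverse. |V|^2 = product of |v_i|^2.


Each vector v_i has |v_i|^2 = s_i^2
Squared scales: (-4)^2 = 16, 5^2 = 25, 1^2 = 1, 1^2 = 1
|V|^2 = 16 * 25 * 1 * 1
= 400


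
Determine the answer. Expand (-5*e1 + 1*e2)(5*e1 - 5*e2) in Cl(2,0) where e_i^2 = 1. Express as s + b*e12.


Expand: (-5*e1 + 1*e2)(5*e1 - 5*e2)
= (-5)*5*e1e1 + (-5)*(-5)*e1e2 + 1*5*e2e1 + 1*(-5)*e2e2
Using e1^2 = e2^2 = 1, e2e1 = -e1e2:
Scalar part s = (-5)*5 + 1*(-5) = -25 + (-5) = -30
Bivector part b = (-5)*(-5) - 1*5 = 25 - 5 = 20
uv = -30 + 20*e12


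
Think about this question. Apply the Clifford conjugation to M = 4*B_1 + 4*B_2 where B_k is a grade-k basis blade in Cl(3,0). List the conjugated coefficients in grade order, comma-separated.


Clifford conjugate sign for grade k: (-1)^(k(k+1)/2)
Grade 1: (-1)^(1*2/2) = (-1)^1 = -1, coeff 4 -> -4
Grade 2: (-1)^(2*3/2) = (-1)^3 = -1, coeff 4 -> -4
Conjugated coefficients: -4, -4


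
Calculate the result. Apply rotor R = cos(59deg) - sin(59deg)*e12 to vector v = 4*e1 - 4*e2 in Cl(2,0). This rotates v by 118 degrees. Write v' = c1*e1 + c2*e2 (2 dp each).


Rotor R = cos(59deg) - sin(59deg)*e12
Rotation angle theta = 2 * 59 = 118 degrees
v' = R*v*~R rotates v by theta.
cos(118deg) = -0.4695, sin(118deg) = 0.8829
v'_1 = 4*cos(118deg) - (-4)*sin(118deg)
= 4*(-0.4695) - (-4)*0.8829
= 1.65
v'_2 = 4*sin(118deg) + (-4)*cos(118deg)
= 4*0.8829 + (-4)*(-0.4695)
= 5.41
v' = 1.65*e1 + 5.41*e2


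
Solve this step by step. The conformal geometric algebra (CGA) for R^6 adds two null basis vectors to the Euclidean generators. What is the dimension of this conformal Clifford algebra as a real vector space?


The conformal model of R^6 uses Cl(7,1): the 6 Euclidean generators plus two extra orthogonal generators e+ (e+^2 = +1) and e- (e-^2 = -1), from which the null vectors e0, einf are built.
Number of generators m = 6 + 2 = 8.
dim Cl(p,q) = 2^m = 2^8 = 256


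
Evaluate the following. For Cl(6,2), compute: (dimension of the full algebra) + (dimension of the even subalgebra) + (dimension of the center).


n = 6 + 2 = 8
Total dim = 2^8 = 256
Even subalgebra dim = 2^7 = 128
n is even, so center dim = 1
Sum = 256 + 128 + 1 = 385


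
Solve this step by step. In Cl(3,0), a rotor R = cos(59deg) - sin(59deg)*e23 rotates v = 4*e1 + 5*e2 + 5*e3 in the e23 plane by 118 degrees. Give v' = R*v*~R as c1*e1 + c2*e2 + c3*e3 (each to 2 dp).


Rotor R = cos(59deg) - sin(59deg)*e23
Rotation angle theta = 2 * 59 = 118 degrees in the e23 plane (e2 -> e3).
The component perpendicular to the plane (e1) is invariant: v'_1 = v1 = 4.00
cos(118deg) = -0.4695, sin(118deg) = 0.8829
v'_2 = v2*cos(theta) - v3*sin(theta) = 5*(-0.4695) - 5*0.8829 = -6.76
v'_3 = v2*sin(theta) + v3*cos(theta) = 5*0.8829 + 5*(-0.4695) = 2.07
v' = 4.00*e1 - 6.76*e2 + 2.07*e3


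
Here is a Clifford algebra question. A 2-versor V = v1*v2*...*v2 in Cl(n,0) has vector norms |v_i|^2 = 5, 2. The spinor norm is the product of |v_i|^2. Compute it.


Spinor norm N(V) = |v1|^2 * |v2|^2 * ... * |v2|^2
= 5 * 2
Running product: 5, 10
N(V) = 10


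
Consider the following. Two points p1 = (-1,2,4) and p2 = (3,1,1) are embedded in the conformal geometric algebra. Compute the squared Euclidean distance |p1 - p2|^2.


p1 - p2 = (-4, 1, 3)
|p1 - p2|^2 = (-4)^2 + 1^2 + 3^2
= 16 + 1 + 9
= 26


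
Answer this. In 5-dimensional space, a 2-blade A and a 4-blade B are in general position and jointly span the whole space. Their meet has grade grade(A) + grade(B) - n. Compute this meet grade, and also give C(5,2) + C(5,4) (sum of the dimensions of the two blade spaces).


Meet grade = grade(A) + grade(B) - n
= 2 + 4 - 5 = 1
C(5,2) = 10
C(5,4) = 5
dim_A + dim_B = 10 + 5 = 15


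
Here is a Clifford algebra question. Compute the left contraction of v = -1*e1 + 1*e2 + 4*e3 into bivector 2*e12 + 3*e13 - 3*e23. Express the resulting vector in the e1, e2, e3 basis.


Left contraction v _| B = <vB>_1 (grade-1 part of the geometric product vB).
Using e1_|e12 = e2, e2_|e12 = -e1, e1_|e13 = e3, e3_|e13 = -e1, e2_|e23 = e3, e3_|e23 = -e2:
e1 coeff: -v2*b12 - v3*b13 = -(1)*(2) - (4)*(3) = -14
e2 coeff: v1*b12 - v3*b23 = (-1)*(2) - (4)*(-3) = 10
e3 coeff: v1*b13 + v2*b23 = (-1)*(3) + (1)*(-3) = -6
v _| B = -14*e1 + 10*e2 - 6*e3


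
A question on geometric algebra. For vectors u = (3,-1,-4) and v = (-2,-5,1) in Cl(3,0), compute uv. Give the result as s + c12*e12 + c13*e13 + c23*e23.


In Cl(3,0): e_i^2 = 1, e_ie_j = -e_je_i for i != j.
Scalar part = u . v = 3*(-2) + (-1)*(-5) + (-4)*1
= -6 + 5 + (-4) = -5
e12 coeff = 3*(-5) - (-1)*(-2) = -15 - 2 = -17
e13 coeff = 3*1 - (-4)*(-2) = 3 - 8 = -5
e23 coeff = (-1)*1 - (-4)*(-5) = -1 - 20 = -21
uv = -5 - 17*e12 - 5*e13 - 21*e23


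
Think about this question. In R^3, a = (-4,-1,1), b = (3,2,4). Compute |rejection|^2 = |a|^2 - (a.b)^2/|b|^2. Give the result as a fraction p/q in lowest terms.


|a|^2 = (-4)^2 + (-1)^2 + 1^2 = 18
|b|^2 = 3^2 + 2^2 + 4^2 = 29
a . b = (-4)*3 + (-1)*2 + 1*4 = -10
(a.b)^2 = (-10)^2 = 100
|rej|^2 = 18 - 100/29
= (522 - 100)/29
= 422/29
In lowest terms: 422/29


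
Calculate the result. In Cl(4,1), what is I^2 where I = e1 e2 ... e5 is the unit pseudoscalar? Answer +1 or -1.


The pseudoscalar I = e1...e_n (product of all n generators) of Cl(p,q) satisfies I^2 = (-1)^(q + n(n-1)/2).
p = 4, q = 1, n = p + q = 5
n(n-1)/2 = 5 * 4 / 2 = 10
Exponent = q + n(n-1)/2 = 1 + 10 = 11
I^2 = (-1)^11 = -1


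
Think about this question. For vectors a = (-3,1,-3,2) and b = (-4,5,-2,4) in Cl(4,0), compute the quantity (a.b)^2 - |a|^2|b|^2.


a . b = (-3)*(-4) + 1*5 + (-3)*(-2) + 2*4
= 12 + 5 + 6 + 8 = 31
|a|^2 = (-3)^2 + 1^2 + (-3)^2 + 2^2 = 23
|b|^2 = (-4)^2 + 5^2 + (-2)^2 + 4^2 = 61
(a.b)^2 = 31^2 = 961
|a|^2 * |b|^2 = 23 * 61 = 1403
Result = 961 - 1403 = -442


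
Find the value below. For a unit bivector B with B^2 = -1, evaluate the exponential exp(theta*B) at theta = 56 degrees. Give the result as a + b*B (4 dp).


For a unit bivector B with B^2 = -1, the exponential series gives
e^(theta*B) = cos(theta) + sin(theta)*B (the GA analogue of Euler's formula).
theta = 56 degrees = 0.977384 rad
cos(56 deg) = 0.5592
sin(56 deg) = 0.8290
exp(theta*B) = 0.5592 + 0.8290*B


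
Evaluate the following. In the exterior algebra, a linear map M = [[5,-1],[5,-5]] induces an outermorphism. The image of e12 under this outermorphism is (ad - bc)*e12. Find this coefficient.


The outermorphism of a linear map f sends e1^e2 to f(e1)^f(e2).
f(e1) = 5*e1 + 5*e2
f(e2) = -1*e1 - 5*e2
f(e1) ^ f(e2) = (5*e1 + 5*e2) ^ (-1*e1 - 5*e2)
= 5*(-5)*e12 + 5*(-1)*e21
= (-25 - (-5))*e12
= -20*e12
Coefficient = -20


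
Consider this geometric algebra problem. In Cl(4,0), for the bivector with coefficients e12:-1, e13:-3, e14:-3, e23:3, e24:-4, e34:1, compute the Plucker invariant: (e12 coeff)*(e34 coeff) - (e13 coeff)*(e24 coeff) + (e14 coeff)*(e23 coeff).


Plucker relation: af - be + cd
a*f = (-1)*1 = -1
b*e = (-3)*(-4) = 12
c*d = (-3)*3 = -9
af - be + cd = -1 - 12 + (-9)
= -22


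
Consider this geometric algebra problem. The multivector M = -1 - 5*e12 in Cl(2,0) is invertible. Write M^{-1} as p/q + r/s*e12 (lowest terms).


M = -1 - 5*e12, where e12^2 = -1.
Since M commutes with its reverse ~M = a - b*e12, M * ~M = a^2 - b^2*e12^2 = a^2 + b^2.
So M^{-1} = ~M / (a^2 + b^2) = (a - b*e12)/(a^2 + b^2).
a^2 + b^2 = 1 + 25 = 26
Scalar part = -1/26 = -1/26
Bivector coeff = 5/26 = 5/26
M^{-1} = -1/26 + 5/26*e12


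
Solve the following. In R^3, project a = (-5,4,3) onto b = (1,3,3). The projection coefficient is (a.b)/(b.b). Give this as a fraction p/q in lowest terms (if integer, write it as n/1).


Projection coefficient = (a . b) / (b . b)
a . b = (-5)*1 + 4*3 + 3*3
= -5 + 12 + 9 = 16
b . b = 1^2 + 3^2 + 3^2
= 1 + 9 + 9 = 19
Coefficient = 16/19
In lowest terms: 16/19


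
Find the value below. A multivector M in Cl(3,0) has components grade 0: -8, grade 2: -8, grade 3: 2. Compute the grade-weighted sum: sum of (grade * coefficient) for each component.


Grade-weighted sum = sum of grade_k * coefficient_k
0*(-8) = 0
2*(-8) = -16
3*2 = 6
Total = 0 + (-16) + 6 = -10


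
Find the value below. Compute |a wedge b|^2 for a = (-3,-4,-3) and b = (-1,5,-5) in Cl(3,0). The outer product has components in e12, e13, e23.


a wedge b = (a1*b2 - a2*b1)*e12 + (a1*b3 - a3*b1)*e13 + (a2*b3 - a3*b2)*e23
e12 coeff: (-3)*5 - (-4)*(-1) = -15 - 4 = -19
e13 coeff: (-3)*(-5) - (-3)*(-1) = 15 - 3 = 12
e23 coeff: (-4)*(-5) - (-3)*5 = 20 - (-15) = 35
|a wedge b|^2 = (-19)^2 + 12^2 + 35^2
= 361 + 144 + 1225
= 1730


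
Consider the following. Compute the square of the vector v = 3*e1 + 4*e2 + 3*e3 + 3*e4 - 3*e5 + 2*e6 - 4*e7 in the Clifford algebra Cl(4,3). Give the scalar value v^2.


v^2 = sum of c_i^2 * e_i^2
Positive signature terms (e_i^2 = +1): 3^2 + 4^2 + 3^2 + 3^2 = 43
Negative signature terms (e_j^2 = -1): (-3)^2 + 2^2 + (-4)^2 = 29
v^2 = 43 - 29 = 14


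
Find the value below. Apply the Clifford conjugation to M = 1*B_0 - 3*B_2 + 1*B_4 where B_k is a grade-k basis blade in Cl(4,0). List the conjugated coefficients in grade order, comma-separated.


Clifford conjugate sign for grade k: (-1)^(k(k+1)/2)
Grade 0: (-1)^(0*1/2) = (-1)^0 = 1, coeff 1 -> 1
Grade 2: (-1)^(2*3/2) = (-1)^3 = -1, coeff -3 -> 3
Grade 4: (-1)^(4*5/2) = (-1)^10 = 1, coeff 1 -> 1
Conjugated coefficients: 1, 3, 1


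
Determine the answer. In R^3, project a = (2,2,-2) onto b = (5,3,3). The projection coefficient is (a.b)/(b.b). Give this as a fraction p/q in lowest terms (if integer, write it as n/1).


Projection coefficient = (a . b) / (b . b)
a . b = 2*5 + 2*3 + (-2)*3
= 10 + 6 + (-6) = 10
b . b = 5^2 + 3^2 + 3^2
= 25 + 9 + 9 = 43
Coefficient = 10/43
In lowest terms: 10/43


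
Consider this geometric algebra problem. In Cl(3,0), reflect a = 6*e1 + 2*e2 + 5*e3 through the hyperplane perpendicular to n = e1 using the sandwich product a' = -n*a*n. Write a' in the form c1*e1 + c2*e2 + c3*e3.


Reflection formula: a' = -n*a*n, with n = e1 (unit vector, n^2 = 1).
For reflection through hyperplane perp to e1:
The component along e1 flips sign, others stay.
a = (6, 2, 5)
a' = (-6, 2, 5)
a' = -6*e1 + 2*e2 + 5*e3


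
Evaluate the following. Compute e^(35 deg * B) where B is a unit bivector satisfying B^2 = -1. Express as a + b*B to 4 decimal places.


For a unit bivector B with B^2 = -1, the exponential series gives
e^(theta*B) = cos(theta) + sin(theta)*B (the GA analogue of Euler's formula).
theta = 35 degrees = 0.610865 rad
cos(35 deg) = 0.8192
sin(35 deg) = 0.5736
exp(theta*B) = 0.8192 + 0.5736*B


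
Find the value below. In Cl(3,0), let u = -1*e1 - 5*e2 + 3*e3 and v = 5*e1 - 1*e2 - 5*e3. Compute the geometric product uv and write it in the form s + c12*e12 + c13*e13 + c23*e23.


In Cl(3,0): e_i^2 = 1, e_ie_j = -e_je_i for i != j.
Scalar part = u . v = (-1)*5 + (-5)*(-1) + 3*(-5)
= -5 + 5 + (-15) = -15
e12 coeff = (-1)*(-1) - (-5)*5 = 1 - (-25) = 26
e13 coeff = (-1)*(-5) - 3*5 = 5 - 15 = -10
e23 coeff = (-5)*(-5) - 3*(-1) = 25 - (-3) = 28
uv = -15 + 26*e12 - 10*e13 + 28*e23


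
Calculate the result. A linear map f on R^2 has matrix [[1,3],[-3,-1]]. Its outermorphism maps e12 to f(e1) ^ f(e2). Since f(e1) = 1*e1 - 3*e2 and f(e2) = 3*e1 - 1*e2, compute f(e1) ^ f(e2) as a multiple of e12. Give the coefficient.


The outermorphism of a linear map f sends e1^e2 to f(e1)^f(e2).
f(e1) = 1*e1 - 3*e2
f(e2) = 3*e1 - 1*e2
f(e1) ^ f(e2) = (1*e1 - 3*e2) ^ (3*e1 - 1*e2)
= 1*(-1)*e12 + (-3)*3*e21
= (-1 - (-9))*e12
= 8*e12
Coefficient = 8


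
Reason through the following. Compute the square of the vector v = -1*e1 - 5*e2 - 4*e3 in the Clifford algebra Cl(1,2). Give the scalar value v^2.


v^2 = sum of c_i^2 * e_i^2
Positive signature terms (e_i^2 = +1): (-1)^2 = 1
Negative signature terms (e_j^2 = -1): (-5)^2 + (-4)^2 = 41
v^2 = 1 - 41 = -40


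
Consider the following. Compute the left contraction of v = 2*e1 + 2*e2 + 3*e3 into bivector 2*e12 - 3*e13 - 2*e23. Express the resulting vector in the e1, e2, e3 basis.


Left contraction v _| B = <vB>_1 (grade-1 part of the geometric product vB).
Using e1_|e12 = e2, e2_|e12 = -e1, e1_|e13 = e3, e3_|e13 = -e1, e2_|e23 = e3, e3_|e23 = -e2:
e1 coeff: -v2*b12 - v3*b13 = -(2)*(2) - (3)*(-3) = 5
e2 coeff: v1*b12 - v3*b23 = (2)*(2) - (3)*(-2) = 10
e3 coeff: v1*b13 + v2*b23 = (2)*(-3) + (2)*(-2) = -10
v _| B = 5*e1 + 10*e2 - 10*e3


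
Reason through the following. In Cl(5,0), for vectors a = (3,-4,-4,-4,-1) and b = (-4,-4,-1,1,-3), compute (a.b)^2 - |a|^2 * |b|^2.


a . b = 3*(-4) + (-4)*(-4) + (-4)*(-1) + (-4)*1 + (-1)*(-3)
= -12 + 16 + 4 + (-4) + 3 = 7
|a|^2 = 3^2 + (-4)^2 + (-4)^2 + (-4)^2 + (-1)^2 = 58
|b|^2 = (-4)^2 + (-4)^2 + (-1)^2 + 1^2 + (-3)^2 = 43
(a.b)^2 = 7^2 = 49
|a|^2 * |b|^2 = 58 * 43 = 2494
Result = 49 - 2494 = -2445


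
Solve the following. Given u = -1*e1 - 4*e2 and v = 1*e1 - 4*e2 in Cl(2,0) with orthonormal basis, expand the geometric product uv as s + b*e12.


Expand: (-1*e1 - 4*e2)(1*e1 - 4*e2)
= (-1)*1*e1e1 + (-1)*(-4)*e1e2 + (-4)*1*e2e1 + (-4)*(-4)*e2e2
Using e1^2 = e2^2 = 1, e2e1 = -e1e2:
Scalar part s = (-1)*1 + (-4)*(-4) = -1 + 16 = 15
Bivector part b = (-1)*(-4) - (-4)*1 = 4 - (-4) = 8
uv = 15 + 8*e12


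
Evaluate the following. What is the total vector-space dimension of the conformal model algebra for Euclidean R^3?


The conformal model of R^3 uses Cl(4,1): the 3 Euclidean generators plus two extra orthogonal generators e+ (e+^2 = +1) and e- (e-^2 = -1), from which the null vectors e0, einf are built.
Number of generators m = 3 + 2 = 5.
dim Cl(p,q) = 2^m = 2^5 = 32


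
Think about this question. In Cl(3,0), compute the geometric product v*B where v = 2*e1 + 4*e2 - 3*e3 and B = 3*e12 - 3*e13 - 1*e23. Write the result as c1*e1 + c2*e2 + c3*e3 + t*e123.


vB has grade-1 (vector) and grade-3 (trivector) parts: vB = (v _| B) + (v ^ B).
Vector part <vB>_1:
  e1: -v2*b12 - v3*b13 = -(4)*(3) - (-3)*(-3) = -21
  e2: v1*b12 - v3*b23 = (2)*(3) - (-3)*(-1) = 3
  e3: v1*b13 + v2*b23 = (2)*(-3) + (4)*(-1) = -10
Trivector part <vB>_3:
  e123: v1*b23 - v2*b13 + v3*b12 = (2)*(-1) - (4)*(-3) + (-3)*(3) = 1
vB = -21*e1 + 3*e2 - 10*e3 + 1*e123


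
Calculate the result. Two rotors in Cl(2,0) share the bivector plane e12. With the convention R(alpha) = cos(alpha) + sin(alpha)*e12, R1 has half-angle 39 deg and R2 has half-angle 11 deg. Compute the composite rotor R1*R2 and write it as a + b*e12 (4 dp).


Same-plane rotors commute and their half-angles add:
R1*R2 = cos(a1 + a2) + sin(a1 + a2)*e12.
a1 + a2 = 39 + 11 = 50 deg
cos(50 deg) = 0.6428
sin(50 deg) = 0.7660
R1*R2 = 0.6428 + 0.7660*e12


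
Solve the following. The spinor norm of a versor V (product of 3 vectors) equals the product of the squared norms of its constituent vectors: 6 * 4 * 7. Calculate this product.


Spinor norm N(V) = |v1|^2 * |v2|^2 * ... * |v3|^2
= 6 * 4 * 7
Running product: 6, 24, 168
N(V) = 168
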